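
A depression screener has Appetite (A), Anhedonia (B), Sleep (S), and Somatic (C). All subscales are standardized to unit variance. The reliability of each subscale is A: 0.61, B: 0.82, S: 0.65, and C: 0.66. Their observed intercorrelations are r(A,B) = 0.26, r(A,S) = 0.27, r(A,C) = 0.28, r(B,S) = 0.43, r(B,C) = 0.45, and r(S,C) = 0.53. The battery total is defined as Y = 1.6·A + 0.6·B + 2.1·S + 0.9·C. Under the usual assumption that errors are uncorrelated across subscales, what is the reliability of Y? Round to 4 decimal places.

Var(Y) = 1.6² + 0.6² + 2.1² + 0.9² + 2·[0.96·0.26 + 3.36·0.27 + 1.44·0.28 + 1.26·0.43 + 0.54·0.45 + 1.89·0.53] = 8.14 + 6.693 = 14.833.
Under uncorrelated errors the observed covariances equal the true-score covariances, so only the own-variance terms attenuate.
True-score variance = [1.6²·0.61 + 0.6²·0.82 + 2.1²·0.65 + 0.9²·0.66] + 6.693 = 5.2579 + 6.693 = 11.9509.
Reliability = 11.9509 / 14.833 = 0.8057.

0.8057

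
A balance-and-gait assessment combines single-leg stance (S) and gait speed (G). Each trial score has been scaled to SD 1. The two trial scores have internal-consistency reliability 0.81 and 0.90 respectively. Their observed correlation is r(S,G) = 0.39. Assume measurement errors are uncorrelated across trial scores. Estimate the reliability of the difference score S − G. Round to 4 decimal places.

Var(S−G) = 1 + 1 − 2·0.39 = 2 − 0.78 = 1.22.
Because errors are independent across components, Cov(Tᵢ,Tⱼ) = Cov(Xᵢ,Xⱼ); the off-diagonal part of the true-score variance is the same as above.
True-score variance = [0.81 + 0.90] − 0.78 = 1.71 − 0.78 = 0.93.
Reliability = 0.93 / 1.22 = 0.7623.

0.7623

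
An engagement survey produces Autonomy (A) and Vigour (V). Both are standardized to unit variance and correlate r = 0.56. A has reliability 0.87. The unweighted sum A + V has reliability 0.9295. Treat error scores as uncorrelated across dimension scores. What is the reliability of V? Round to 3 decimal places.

Var(A+V) = 2 + 2·0.56 = 3.120.
True-score variance = ρ_A + ρ_V + 2·0.56, so 0.9295 = (0.87 + ρ_V + 1.12) / 3.120.
ρ_V = 0.9295·3.120 − 0.87 − 1.12 = 0.910.

0.910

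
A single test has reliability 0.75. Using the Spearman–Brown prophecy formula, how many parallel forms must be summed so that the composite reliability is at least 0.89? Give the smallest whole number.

k ≥ ρ*(1−ρ₁)/(ρ₁(1−ρ*)) = 0.89·0.25 / (0.75·0.11) = 2.697.
Smallest integer k = 3.

3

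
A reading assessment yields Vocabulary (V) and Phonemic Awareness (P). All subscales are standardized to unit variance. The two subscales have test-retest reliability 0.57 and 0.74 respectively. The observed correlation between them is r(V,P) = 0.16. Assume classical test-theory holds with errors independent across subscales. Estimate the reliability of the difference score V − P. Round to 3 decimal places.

Var(V−P) = 1 + 1 − 2·0.16 = 2 − 0.32 = 1.68.
Under uncorrelated errors the observed covariances equal the true-score covariances, so only the own-variance terms attenuate.
True-score variance = [0.57 + 0.74] − 0.32 = 1.31 − 0.32 = 0.99.
Reliability = 0.99 / 1.68 = 0.589.

0.589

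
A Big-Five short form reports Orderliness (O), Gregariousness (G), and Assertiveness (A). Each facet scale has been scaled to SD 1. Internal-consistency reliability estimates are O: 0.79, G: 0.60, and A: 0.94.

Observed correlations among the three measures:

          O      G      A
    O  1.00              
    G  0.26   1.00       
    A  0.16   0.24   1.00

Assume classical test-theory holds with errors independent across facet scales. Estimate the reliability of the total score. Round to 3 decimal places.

0.845

Var(O+G+A) = 3 + 2·[0.26 + 0.16 + 0.24] = 3 + 1.32 = 4.32.
Because errors are independent across components, Cov(Tᵢ,Tⱼ) = Cov(Xᵢ,Xⱼ); the off-diagonal part of the true-score variance is the same as above.
True-score variance = [0.79 + 0.60 + 0.94] + 1.32 = 2.33 + 1.32 = 3.65.
Reliability = 3.65 / 4.32 = 0.845.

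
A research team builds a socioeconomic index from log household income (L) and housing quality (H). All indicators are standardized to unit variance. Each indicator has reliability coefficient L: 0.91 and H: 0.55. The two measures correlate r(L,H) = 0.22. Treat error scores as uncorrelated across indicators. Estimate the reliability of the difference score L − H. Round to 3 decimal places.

Var(L−H) = 1 + 1 − 2·0.22 = 2 − 0.44 = 1.56.
Under uncorrelated errors the observed covariances equal the true-score covariances, so only the own-variance terms attenuate.
True-score variance = [0.91 + 0.55] − 0.44 = 1.46 − 0.44 = 1.02.
Reliability = 1.02 / 1.56 = 0.654.

0.654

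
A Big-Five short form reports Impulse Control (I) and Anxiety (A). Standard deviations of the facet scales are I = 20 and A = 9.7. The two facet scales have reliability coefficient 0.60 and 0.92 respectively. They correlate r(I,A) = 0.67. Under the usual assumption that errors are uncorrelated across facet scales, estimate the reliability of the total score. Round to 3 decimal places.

0.778

Var(I+A) = 20² + 9.7² + 2·[20·9.7·0.67] = 494.09 + 259.96 = 754.05.
Because errors are independent across components, Cov(Tᵢ,Tⱼ) = Cov(Xᵢ,Xⱼ); the off-diagonal part of the true-score variance is the same as above.
True-score variance = [20²·0.60 + 9.7²·0.92] + 259.96 = 326.563 + 259.96 = 586.523.
Reliability = 586.523 / 754.05 = 0.778.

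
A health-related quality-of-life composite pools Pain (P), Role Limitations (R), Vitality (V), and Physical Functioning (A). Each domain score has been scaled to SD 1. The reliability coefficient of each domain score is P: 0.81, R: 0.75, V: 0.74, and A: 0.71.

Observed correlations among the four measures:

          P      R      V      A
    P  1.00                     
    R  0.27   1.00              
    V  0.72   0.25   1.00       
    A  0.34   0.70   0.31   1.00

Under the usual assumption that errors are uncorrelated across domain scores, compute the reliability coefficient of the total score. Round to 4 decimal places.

Var(P+R+V+A) = 4 + 2·[0.27 + 0.72 + 0.34 + 0.25 + 0.70 + 0.31] = 4 + 5.18 = 9.18.
Under uncorrelated errors the observed covariances equal the true-score covariances, so only the own-variance terms attenuate.
True-score variance = [0.81 + 0.75 + 0.74 + 0.71] + 5.18 = 3.01 + 5.18 = 8.19.
Reliability = 8.19 / 9.18 = 0.8922.

0.8922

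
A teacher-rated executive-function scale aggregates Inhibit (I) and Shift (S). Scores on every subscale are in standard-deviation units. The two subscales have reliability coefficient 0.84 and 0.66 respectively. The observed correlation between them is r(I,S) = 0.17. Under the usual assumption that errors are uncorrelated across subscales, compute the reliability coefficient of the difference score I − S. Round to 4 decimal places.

0.6988

Var(I−S) = 1 + 1 − 2·0.17 = 2 − 0.34 = 1.66.
Because errors are independent across components, Cov(Tᵢ,Tⱼ) = Cov(Xᵢ,Xⱼ); the off-diagonal part of the true-score variance is the same as above.
True-score variance = [0.84 + 0.66] − 0.34 = 1.5 − 0.34 = 1.16.
Reliability = 1.16 / 1.66 = 0.6988.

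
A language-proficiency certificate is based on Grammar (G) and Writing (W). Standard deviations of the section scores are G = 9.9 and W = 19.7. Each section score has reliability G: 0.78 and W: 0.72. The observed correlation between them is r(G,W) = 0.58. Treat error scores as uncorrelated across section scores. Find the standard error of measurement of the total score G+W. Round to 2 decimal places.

Var(total) = 486.1 + 226.235 = 712.335.
True-score variance = 355.873 + 226.235 = 582.107, so reliability = 0.8172.
Error variance = 712.335 − 582.107 = 130.227; SEM = √130.227 = 11.41.

11.41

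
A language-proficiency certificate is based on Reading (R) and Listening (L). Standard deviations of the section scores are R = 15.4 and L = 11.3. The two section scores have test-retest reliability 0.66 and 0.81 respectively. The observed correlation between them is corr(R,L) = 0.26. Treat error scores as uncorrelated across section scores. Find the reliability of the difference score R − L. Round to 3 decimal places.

Var(R−L) = 15.4² + 11.3² − 2·15.4·11.3·0.26 = 364.85 − 90.4904 = 274.36.
Under uncorrelated errors the observed covariances equal the true-score covariances, so only the own-variance terms attenuate.
True-score variance = [15.4²·0.66 + 11.3²·0.81] − 90.4904 = 259.955 − 90.4904 = 169.464.
Reliability = 169.464 / 274.36 = 0.618.

0.618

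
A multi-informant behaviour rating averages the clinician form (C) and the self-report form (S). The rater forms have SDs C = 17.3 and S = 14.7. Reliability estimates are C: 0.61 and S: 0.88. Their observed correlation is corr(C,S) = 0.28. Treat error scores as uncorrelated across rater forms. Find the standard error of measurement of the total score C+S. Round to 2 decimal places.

Var(total) = 515.38 + 142.414 = 657.794.
True-score variance = 372.726 + 142.414 = 515.14, so reliability = 0.7831.
Error variance = 657.794 − 515.14 = 142.654; SEM = √142.654 = 11.94.

11.94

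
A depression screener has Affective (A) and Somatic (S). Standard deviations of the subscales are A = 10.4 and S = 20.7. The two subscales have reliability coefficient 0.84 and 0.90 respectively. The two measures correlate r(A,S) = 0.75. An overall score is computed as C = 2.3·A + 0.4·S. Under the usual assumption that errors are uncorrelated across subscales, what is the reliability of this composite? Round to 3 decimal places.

Var(C) = 2.3²·10.4² + 0.4²·20.7² + 2·[0.92·10.4·20.7·0.75] = 640.725 + 297.086 = 937.811.
Under uncorrelated errors the observed covariances equal the true-score covariances, so only the own-variance terms attenuate.
True-score variance = [2.3²·10.4²·0.84 + 0.4²·20.7²·0.90] + 297.086 = 542.322 + 297.086 = 839.409.
Reliability = 839.409 / 937.811 = 0.895.

0.895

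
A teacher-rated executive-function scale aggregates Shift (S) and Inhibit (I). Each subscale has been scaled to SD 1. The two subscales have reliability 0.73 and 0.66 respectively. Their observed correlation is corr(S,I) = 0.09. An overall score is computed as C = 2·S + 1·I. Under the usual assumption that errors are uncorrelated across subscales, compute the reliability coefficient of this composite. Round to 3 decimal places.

Var(C) = 2² + 1 + 2·[2·0.09] = 5 + 0.36 = 5.36.
Because errors are independent across components, Cov(Tᵢ,Tⱼ) = Cov(Xᵢ,Xⱼ); the off-diagonal part of the true-score variance is the same as above.
True-score variance = [2²·0.73 + 0.66] + 0.36 = 3.58 + 0.36 = 3.94.
Reliability = 3.94 / 5.36 = 0.735.

0.735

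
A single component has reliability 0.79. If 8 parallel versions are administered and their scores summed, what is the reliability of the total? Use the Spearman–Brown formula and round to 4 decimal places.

0.9678

ρ_k = kρ / (1 + (k−1)ρ) = 8·0.79 / (1 + 7·0.79) = 6.320 / 6.530 = 0.9678.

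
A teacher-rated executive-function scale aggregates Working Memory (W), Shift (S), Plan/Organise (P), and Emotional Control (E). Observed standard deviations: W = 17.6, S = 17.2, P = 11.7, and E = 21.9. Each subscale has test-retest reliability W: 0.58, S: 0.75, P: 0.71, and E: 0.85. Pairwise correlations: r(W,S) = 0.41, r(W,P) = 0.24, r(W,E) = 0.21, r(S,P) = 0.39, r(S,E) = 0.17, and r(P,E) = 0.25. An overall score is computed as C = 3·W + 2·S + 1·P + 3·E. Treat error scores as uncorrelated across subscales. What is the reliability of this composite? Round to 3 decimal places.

Var(C) = 3²·17.6² + 2²·17.2² + 11.7² + 3²·21.9² + 2·[6·17.6·17.2·0.41 + 3·17.6·11.7·0.24 + 9·17.6·21.9·0.21 + 2·17.2·11.7·0.39 + 6·17.2·21.9·0.17 + 3·11.7·21.9·0.25] = 8424.58 + 4709.58 = 13134.2.
Because errors are independent across components, Cov(Tᵢ,Tⱼ) = Cov(Xᵢ,Xⱼ); the off-diagonal part of the true-score variance is the same as above.
True-score variance = [3²·17.6²·0.58 + 2²·17.2²·0.75 + 11.7²·0.71 + 3²·21.9²·0.85] + 4709.58 = 6270.68 + 4709.58 = 10980.3.
Reliability = 10980.3 / 13134.2 = 0.836.

0.836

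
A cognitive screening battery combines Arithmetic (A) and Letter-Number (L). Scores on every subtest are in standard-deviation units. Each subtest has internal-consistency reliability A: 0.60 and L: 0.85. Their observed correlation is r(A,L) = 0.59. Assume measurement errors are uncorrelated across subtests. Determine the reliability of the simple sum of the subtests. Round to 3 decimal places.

Var(A+L) = 2 + 2·[0.59] = 2 + 1.18 = 3.18.
Because errors are independent across components, Cov(Tᵢ,Tⱼ) = Cov(Xᵢ,Xⱼ); the off-diagonal part of the true-score variance is the same as above.
True-score variance = [0.60 + 0.85] + 1.18 = 1.45 + 1.18 = 2.63.
Reliability = 2.63 / 3.18 = 0.827.

0.827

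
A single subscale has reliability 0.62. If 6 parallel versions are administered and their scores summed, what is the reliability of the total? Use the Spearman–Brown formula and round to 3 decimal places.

ρ_k = kρ / (1 + (k−1)ρ) = 6·0.62 / (1 + 5·0.62) = 3.720 / 4.100 = 0.907.

0.907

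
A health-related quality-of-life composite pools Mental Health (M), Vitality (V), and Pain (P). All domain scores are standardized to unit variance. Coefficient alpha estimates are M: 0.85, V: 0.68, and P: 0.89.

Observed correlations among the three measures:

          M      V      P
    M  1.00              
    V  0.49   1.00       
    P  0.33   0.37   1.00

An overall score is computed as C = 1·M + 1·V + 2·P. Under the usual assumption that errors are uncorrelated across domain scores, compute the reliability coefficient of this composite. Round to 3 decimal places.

0.907

Var(C) = 1 + 1 + 2² + 2·[0.49 + 2·0.33 + 2·0.37] = 6 + 3.78 = 9.78.
Because errors are independent across components, Cov(Tᵢ,Tⱼ) = Cov(Xᵢ,Xⱼ); the off-diagonal part of the true-score variance is the same as above.
True-score variance = [0.85 + 0.68 + 2²·0.89] + 3.78 = 5.09 + 3.78 = 8.87.
Reliability = 8.87 / 9.78 = 0.907.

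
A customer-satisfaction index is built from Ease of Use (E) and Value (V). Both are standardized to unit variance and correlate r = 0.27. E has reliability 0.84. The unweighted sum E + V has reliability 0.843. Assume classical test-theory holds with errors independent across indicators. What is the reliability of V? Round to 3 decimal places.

Var(E+V) = 2 + 2·0.27 = 2.540.
True-score variance = ρ_E + ρ_V + 2·0.27, so 0.843 = (0.84 + ρ_V + 0.54) / 2.540.
ρ_V = 0.843·2.540 − 0.84 − 0.54 = 0.761.

0.761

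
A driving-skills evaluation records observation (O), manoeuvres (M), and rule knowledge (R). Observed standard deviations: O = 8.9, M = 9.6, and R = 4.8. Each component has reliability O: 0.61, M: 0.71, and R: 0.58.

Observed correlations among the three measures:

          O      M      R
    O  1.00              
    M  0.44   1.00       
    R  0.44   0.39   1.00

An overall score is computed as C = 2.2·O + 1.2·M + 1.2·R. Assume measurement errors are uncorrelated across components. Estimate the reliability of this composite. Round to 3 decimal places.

Var(C) = 2.2²·8.9² + 1.2²·9.6² + 1.2²·4.8² + 2·[2.64·8.9·9.6·0.44 + 2.64·8.9·4.8·0.44 + 1.44·9.6·4.8·0.39] = 549.264 + 349.498 = 898.763.
Because errors are independent across components, Cov(Tᵢ,Tⱼ) = Cov(Xᵢ,Xⱼ); the off-diagonal part of the true-score variance is the same as above.
True-score variance = [2.2²·8.9²·0.61 + 1.2²·9.6²·0.71 + 1.2²·4.8²·0.58] + 349.498 = 347.327 + 349.498 = 696.825.
Reliability = 696.825 / 898.763 = 0.775.

0.775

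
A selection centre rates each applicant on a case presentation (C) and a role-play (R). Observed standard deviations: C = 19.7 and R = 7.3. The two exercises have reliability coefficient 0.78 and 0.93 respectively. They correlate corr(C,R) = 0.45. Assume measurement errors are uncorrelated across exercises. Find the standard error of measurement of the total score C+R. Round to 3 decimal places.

Var(total) = 441.38 + 129.429 = 570.809.
True-score variance = 352.27 + 129.429 = 481.699, so reliability = 0.8439.
Error variance = 570.809 − 481.699 = 89.1101; SEM = √89.1101 = 9.440.

9.440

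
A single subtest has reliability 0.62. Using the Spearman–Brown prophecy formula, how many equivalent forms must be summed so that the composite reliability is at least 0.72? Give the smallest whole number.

k ≥ ρ*(1−ρ₁)/(ρ₁(1−ρ*)) = 0.72·0.38 / (0.62·0.28) = 1.576.
Smallest integer k = 2.

2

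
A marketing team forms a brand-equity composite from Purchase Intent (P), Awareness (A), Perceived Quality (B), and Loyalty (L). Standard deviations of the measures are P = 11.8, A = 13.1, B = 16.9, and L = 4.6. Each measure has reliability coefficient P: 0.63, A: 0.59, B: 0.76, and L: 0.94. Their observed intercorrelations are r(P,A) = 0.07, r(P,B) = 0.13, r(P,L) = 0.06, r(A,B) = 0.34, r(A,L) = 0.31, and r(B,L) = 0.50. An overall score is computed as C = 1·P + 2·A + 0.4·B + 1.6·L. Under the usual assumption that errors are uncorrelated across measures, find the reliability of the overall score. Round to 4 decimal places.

Var(C) = 11.8² + 2²·13.1² + 0.4²·16.9² + 1.6²·4.6² + 2·[2·11.8·13.1·0.07 + 0.4·11.8·16.9·0.13 + 1.6·11.8·4.6·0.06 + 0.8·13.1·16.9·0.34 + 3.2·13.1·4.6·0.31 + 0.64·16.9·4.6·0.50] = 925.547 + 364.189 = 1289.74.
Under uncorrelated errors the observed covariances equal the true-score covariances, so only the own-variance terms attenuate.
True-score variance = [11.8²·0.63 + 2²·13.1²·0.59 + 0.4²·16.9²·0.76 + 1.6²·4.6²·0.94] + 364.189 = 578.37 + 364.189 = 942.56.
Reliability = 942.56 / 1289.74 = 0.7308.

0.7308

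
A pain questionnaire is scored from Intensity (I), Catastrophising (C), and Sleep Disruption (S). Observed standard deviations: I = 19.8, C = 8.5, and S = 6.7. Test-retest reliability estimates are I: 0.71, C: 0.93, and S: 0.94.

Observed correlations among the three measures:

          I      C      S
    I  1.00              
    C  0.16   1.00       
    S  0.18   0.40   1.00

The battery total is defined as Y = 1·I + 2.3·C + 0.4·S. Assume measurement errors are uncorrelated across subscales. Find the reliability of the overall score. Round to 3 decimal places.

0.854

Var(Y) = 19.8² + 2.3²·8.5² + 0.4²·6.7² + 2·[2.3·19.8·8.5·0.16 + 0.4·19.8·6.7·0.18 + 0.92·8.5·6.7·0.40] = 781.425 + 184.887 = 966.312.
Under uncorrelated errors the observed covariances equal the true-score covariances, so only the own-variance terms attenuate.
True-score variance = [19.8²·0.71 + 2.3²·8.5²·0.93 + 0.4²·6.7²·0.94] + 184.887 = 640.548 + 184.887 = 825.435.
Reliability = 825.435 / 966.312 = 0.854.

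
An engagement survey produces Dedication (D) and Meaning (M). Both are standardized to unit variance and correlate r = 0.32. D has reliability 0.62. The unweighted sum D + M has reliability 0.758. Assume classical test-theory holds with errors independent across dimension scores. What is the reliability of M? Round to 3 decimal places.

0.741

Var(D+M) = 2 + 2·0.32 = 2.640.
True-score variance = ρ_D + ρ_M + 2·0.32, so 0.758 = (0.62 + ρ_M + 0.64) / 2.640.
ρ_M = 0.758·2.640 − 0.62 − 0.64 = 0.741.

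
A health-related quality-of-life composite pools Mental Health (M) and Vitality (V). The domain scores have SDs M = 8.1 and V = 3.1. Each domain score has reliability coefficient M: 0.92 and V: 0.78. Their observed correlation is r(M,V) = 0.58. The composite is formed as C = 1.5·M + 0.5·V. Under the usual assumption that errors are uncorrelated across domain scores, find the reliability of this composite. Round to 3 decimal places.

Var(C) = 1.5²·8.1² + 0.5²·3.1² + 2·[0.75·8.1·3.1·0.58] = 150.025 + 21.8457 = 171.871.
Under uncorrelated errors the observed covariances equal the true-score covariances, so only the own-variance terms attenuate.
True-score variance = [1.5²·8.1²·0.92 + 0.5²·3.1²·0.78] + 21.8457 = 137.687 + 21.8457 = 159.532.
Reliability = 159.532 / 171.871 = 0.928.

0.928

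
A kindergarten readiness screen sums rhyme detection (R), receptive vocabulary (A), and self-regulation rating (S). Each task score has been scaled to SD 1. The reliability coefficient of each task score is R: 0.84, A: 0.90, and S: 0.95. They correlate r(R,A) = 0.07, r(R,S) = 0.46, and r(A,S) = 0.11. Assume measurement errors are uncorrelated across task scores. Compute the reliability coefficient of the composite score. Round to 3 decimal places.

Var(R+A+S) = 3 + 2·[0.07 + 0.46 + 0.11] = 3 + 1.28 = 4.28.
Under uncorrelated errors the observed covariances equal the true-score covariances, so only the own-variance terms attenuate.
True-score variance = [0.84 + 0.90 + 0.95] + 1.28 = 2.69 + 1.28 = 3.97.
Reliability = 3.97 / 4.28 = 0.928.

0.928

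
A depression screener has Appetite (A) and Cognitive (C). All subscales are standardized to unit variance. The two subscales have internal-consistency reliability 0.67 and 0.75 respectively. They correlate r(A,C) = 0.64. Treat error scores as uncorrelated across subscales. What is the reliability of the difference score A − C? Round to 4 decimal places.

Var(A−C) = 1 + 1 − 2·0.64 = 2 − 1.28 = 0.72.
With uncorrelated errors the cross-covariances are all true-score covariance, so they carry over unchanged; only the diagonal terms shrink to ρᵢσᵢ².
True-score variance = [0.67 + 0.75] − 1.28 = 1.42 − 1.28 = 0.14.
Reliability = 0.14 / 0.72 = 0.1944.

0.1944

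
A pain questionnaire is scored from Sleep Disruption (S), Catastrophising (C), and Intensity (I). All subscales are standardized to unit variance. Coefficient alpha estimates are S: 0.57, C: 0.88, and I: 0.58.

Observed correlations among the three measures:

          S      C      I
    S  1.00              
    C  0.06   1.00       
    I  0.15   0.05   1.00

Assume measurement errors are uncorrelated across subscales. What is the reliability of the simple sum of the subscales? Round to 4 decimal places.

0.7244

Var(S+C+I) = 3 + 2·[0.06 + 0.15 + 0.05] = 3 + 0.52 = 3.52.
Under uncorrelated errors the observed covariances equal the true-score covariances, so only the own-variance terms attenuate.
True-score variance = [0.57 + 0.88 + 0.58] + 0.52 = 2.03 + 0.52 = 2.55.
Reliability = 2.55 / 3.52 = 0.7244.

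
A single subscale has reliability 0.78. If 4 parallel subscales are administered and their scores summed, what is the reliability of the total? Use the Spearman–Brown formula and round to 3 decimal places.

0.934

ρ_k = kρ / (1 + (k−1)ρ) = 4·0.78 / (1 + 3·0.78) = 3.120 / 3.340 = 0.934.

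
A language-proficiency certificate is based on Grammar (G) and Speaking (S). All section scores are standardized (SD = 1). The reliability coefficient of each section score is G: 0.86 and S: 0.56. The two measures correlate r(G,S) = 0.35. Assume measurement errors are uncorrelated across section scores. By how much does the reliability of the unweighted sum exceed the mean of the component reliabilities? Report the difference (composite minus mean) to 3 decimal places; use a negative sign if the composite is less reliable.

0.075

Var(sum) = 2 + 0.7 = 2.7; true-score variance = 1.42 + 0.7 = 2.12; composite reliability = 0.7852.
Mean component reliability = 0.7100.
Difference = 0.7852 − 0.7100 = 0.075.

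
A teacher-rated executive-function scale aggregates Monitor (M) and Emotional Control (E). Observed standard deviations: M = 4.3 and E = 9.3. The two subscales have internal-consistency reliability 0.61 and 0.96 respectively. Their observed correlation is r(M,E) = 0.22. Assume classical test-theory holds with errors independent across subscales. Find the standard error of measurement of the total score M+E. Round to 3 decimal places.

Var(total) = 104.98 + 17.5956 = 122.576.
True-score variance = 94.3093 + 17.5956 = 111.905, so reliability = 0.9129.
Error variance = 122.576 − 111.905 = 10.6707; SEM = √10.6707 = 3.267.

3.267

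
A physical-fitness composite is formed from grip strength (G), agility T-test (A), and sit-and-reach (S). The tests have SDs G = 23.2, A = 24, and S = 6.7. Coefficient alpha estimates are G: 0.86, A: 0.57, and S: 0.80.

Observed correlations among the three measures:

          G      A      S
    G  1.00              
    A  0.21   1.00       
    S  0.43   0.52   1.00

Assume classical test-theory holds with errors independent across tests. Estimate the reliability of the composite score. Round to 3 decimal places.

Var(G+A+S) = 23.2² + 24² + 6.7² + 2·[23.2·24·0.21 + 23.2·6.7·0.43 + 24·6.7·0.52] = 1159.13 + 534.766 = 1693.9.
Because errors are independent across components, Cov(Tᵢ,Tⱼ) = Cov(Xᵢ,Xⱼ); the off-diagonal part of the true-score variance is the same as above.
True-score variance = [23.2²·0.86 + 24²·0.57 + 6.7²·0.80] + 534.766 = 827.118 + 534.766 = 1361.88.
Reliability = 1361.88 / 1693.9 = 0.804.

0.804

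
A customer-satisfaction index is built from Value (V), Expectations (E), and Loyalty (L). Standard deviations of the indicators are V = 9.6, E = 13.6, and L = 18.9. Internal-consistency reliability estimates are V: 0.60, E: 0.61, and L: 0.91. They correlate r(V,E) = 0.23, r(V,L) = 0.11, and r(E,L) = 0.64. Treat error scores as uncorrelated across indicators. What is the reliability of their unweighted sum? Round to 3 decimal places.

Var(V+E+L) = 9.6² + 13.6² + 18.9² + 2·[9.6·13.6·0.23 + 9.6·18.9·0.11 + 13.6·18.9·0.64] = 634.33 + 428.986 = 1063.32.
Because errors are independent across components, Cov(Tᵢ,Tⱼ) = Cov(Xᵢ,Xⱼ); the off-diagonal part of the true-score variance is the same as above.
True-score variance = [9.6²·0.60 + 13.6²·0.61 + 18.9²·0.91] + 428.986 = 493.183 + 428.986 = 922.168.
Reliability = 922.168 / 1063.32 = 0.867.

0.867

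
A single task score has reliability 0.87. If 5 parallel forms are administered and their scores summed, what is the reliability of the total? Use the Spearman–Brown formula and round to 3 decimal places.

0.971

ρ_k = kρ / (1 + (k−1)ρ) = 5·0.87 / (1 + 4·0.87) = 4.350 / 4.480 = 0.971.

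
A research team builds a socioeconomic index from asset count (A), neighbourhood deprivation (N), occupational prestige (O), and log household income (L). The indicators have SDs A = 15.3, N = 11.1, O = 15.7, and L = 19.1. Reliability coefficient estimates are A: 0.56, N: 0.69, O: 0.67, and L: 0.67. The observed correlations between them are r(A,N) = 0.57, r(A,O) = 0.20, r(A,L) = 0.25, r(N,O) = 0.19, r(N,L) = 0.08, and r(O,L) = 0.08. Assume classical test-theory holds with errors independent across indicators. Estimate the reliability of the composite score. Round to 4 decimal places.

0.7791

Var(A+N+O+L) = 15.3² + 11.1² + 15.7² + 19.1² + 2·[15.3·11.1·0.57 + 15.3·15.7·0.20 + 15.3·19.1·0.25 + 11.1·15.7·0.19 + 11.1·19.1·0.08 + 15.7·19.1·0.08] = 968.6 + 583.929 = 1552.53.
Because errors are independent across components, Cov(Tᵢ,Tⱼ) = Cov(Xᵢ,Xⱼ); the off-diagonal part of the true-score variance is the same as above.
True-score variance = [15.3²·0.56 + 11.1²·0.69 + 15.7²·0.67 + 19.1²·0.67] + 583.929 = 625.676 + 583.929 = 1209.6.
Reliability = 1209.6 / 1552.53 = 0.7791.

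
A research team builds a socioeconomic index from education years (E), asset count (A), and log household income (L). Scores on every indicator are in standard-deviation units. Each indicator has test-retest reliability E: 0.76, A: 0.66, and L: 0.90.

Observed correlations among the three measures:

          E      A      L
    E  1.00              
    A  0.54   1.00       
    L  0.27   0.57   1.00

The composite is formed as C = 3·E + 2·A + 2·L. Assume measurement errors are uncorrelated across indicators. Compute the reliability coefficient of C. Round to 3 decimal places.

Var(C) = 3² + 2² + 2² + 2·[6·0.54 + 6·0.27 + 4·0.57] = 17 + 14.28 = 31.28.
Because errors are independent across components, Cov(Tᵢ,Tⱼ) = Cov(Xᵢ,Xⱼ); the off-diagonal part of the true-score variance is the same as above.
True-score variance = [3²·0.76 + 2²·0.66 + 2²·0.90] + 14.28 = 13.08 + 14.28 = 27.36.
Reliability = 27.36 / 31.28 = 0.875.

0.875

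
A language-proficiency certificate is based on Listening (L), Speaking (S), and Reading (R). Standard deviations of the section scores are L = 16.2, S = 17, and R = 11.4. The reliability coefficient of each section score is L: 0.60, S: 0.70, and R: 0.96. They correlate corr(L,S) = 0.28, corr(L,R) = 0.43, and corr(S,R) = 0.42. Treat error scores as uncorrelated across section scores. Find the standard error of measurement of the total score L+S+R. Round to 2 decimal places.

Var(total) = 681.4 + 475.841 = 1157.24.
True-score variance = 484.526 + 475.841 = 960.366, so reliability = 0.8299.
Error variance = 1157.24 − 960.366 = 196.874; SEM = √196.874 = 14.03.

14.03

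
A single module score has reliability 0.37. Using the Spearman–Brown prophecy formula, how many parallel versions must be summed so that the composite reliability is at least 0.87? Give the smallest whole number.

12

k ≥ ρ*(1−ρ₁)/(ρ₁(1−ρ*)) = 0.87·0.63 / (0.37·0.13) = 11.395.
Smallest integer k = 12.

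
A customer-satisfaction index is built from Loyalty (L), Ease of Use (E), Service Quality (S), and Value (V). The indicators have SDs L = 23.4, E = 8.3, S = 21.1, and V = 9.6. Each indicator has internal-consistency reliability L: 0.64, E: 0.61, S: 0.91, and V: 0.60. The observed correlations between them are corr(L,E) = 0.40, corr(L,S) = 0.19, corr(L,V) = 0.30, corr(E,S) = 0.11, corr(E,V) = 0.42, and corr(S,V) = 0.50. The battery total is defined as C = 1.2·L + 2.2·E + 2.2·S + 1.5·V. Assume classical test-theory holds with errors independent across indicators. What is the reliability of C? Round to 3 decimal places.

0.879

Var(C) = 1.2²·23.4² + 2.2²·8.3² + 2.2²·21.1² + 1.5²·9.6² + 2·[2.64·23.4·8.3·0.40 + 2.64·23.4·21.1·0.19 + 1.8·23.4·9.6·0.30 + 4.84·8.3·21.1·0.11 + 3.3·8.3·9.6·0.42 + 3.3·21.1·9.6·0.50] = 3484.09 + 2223.92 = 5708.01.
Because errors are independent across components, Cov(Tᵢ,Tⱼ) = Cov(Xᵢ,Xⱼ); the off-diagonal part of the true-score variance is the same as above.
True-score variance = [1.2²·23.4²·0.64 + 2.2²·8.3²·0.61 + 2.2²·21.1²·0.91 + 1.5²·9.6²·0.60] + 2223.92 = 2793.32 + 2223.92 = 5017.24.
Reliability = 5017.24 / 5708.01 = 0.879.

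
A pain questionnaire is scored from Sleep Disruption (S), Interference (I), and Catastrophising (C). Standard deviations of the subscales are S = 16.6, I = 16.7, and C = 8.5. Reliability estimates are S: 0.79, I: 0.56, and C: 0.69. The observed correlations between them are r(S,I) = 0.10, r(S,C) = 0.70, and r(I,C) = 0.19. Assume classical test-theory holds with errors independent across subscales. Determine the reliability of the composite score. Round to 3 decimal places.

Var(S+I+C) = 16.6² + 16.7² + 8.5² + 2·[16.6·16.7·0.10 + 16.6·8.5·0.70 + 16.7·8.5·0.19] = 626.7 + 306.925 = 933.625.
With uncorrelated errors the cross-covariances are all true-score covariance, so they carry over unchanged; only the diagonal terms shrink to ρᵢσᵢ².
True-score variance = [16.6²·0.79 + 16.7²·0.56 + 8.5²·0.69] + 306.925 = 423.723 + 306.925 = 730.648.
Reliability = 730.648 / 933.625 = 0.783.

0.783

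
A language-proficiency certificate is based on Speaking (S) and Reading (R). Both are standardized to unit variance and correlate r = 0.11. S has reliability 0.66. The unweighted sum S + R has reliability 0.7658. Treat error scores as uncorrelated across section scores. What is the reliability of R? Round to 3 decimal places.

Var(S+R) = 2 + 2·0.11 = 2.220.
True-score variance = ρ_S + ρ_R + 2·0.11, so 0.7658 = (0.66 + ρ_R + 0.22) / 2.220.
ρ_R = 0.7658·2.220 − 0.66 − 0.22 = 0.820.

0.820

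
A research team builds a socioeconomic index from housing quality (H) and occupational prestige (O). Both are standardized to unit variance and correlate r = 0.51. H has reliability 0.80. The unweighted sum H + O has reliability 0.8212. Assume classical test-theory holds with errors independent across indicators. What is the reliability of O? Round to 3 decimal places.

0.660

Var(H+O) = 2 + 2·0.51 = 3.020.
True-score variance = ρ_H + ρ_O + 2·0.51, so 0.8212 = (0.80 + ρ_O + 1.02) / 3.020.
ρ_O = 0.8212·3.020 − 0.80 − 1.02 = 0.660.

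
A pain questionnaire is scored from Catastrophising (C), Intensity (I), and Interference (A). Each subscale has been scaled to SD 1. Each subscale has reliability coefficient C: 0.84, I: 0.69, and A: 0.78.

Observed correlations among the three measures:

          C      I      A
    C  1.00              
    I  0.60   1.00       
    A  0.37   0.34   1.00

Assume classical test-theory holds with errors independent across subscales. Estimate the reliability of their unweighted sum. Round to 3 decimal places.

Var(C+I+A) = 3 + 2·[0.60 + 0.37 + 0.34] = 3 + 2.62 = 5.62.
With uncorrelated errors the cross-covariances are all true-score covariance, so they carry over unchanged; only the diagonal terms shrink to ρᵢσᵢ².
True-score variance = [0.84 + 0.69 + 0.78] + 2.62 = 2.31 + 2.62 = 4.93.
Reliability = 4.93 / 5.62 = 0.877.

0.877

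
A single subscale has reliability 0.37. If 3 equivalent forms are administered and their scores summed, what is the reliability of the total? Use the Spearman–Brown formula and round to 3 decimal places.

0.638

ρ_k = kρ / (1 + (k−1)ρ) = 3·0.37 / (1 + 2·0.37) = 1.110 / 1.740 = 0.638.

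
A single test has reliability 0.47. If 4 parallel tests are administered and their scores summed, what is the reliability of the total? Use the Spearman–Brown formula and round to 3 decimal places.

0.780

ρ_k = kρ / (1 + (k−1)ρ) = 4·0.47 / (1 + 3·0.47) = 1.880 / 2.410 = 0.780.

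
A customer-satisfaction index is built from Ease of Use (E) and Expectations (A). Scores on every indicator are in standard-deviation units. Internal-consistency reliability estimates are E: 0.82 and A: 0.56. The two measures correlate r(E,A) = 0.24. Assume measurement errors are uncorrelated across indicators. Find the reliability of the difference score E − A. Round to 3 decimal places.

Var(E−A) = 1 + 1 − 2·0.24 = 2 − 0.48 = 1.52.
With uncorrelated errors the cross-covariances are all true-score covariance, so they carry over unchanged; only the diagonal terms shrink to ρᵢσᵢ².
True-score variance = [0.82 + 0.56] − 0.48 = 1.38 − 0.48 = 0.9.
Reliability = 0.9 / 1.52 = 0.592.

0.592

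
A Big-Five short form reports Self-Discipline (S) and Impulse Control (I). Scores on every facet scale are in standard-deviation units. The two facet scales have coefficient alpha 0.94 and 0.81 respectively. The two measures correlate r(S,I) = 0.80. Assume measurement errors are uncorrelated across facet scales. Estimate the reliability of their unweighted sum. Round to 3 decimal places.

Var(S+I) = 2 + 2·[0.80] = 2 + 1.6 = 3.6.
Because errors are independent across components, Cov(Tᵢ,Tⱼ) = Cov(Xᵢ,Xⱼ); the off-diagonal part of the true-score variance is the same as above.
True-score variance = [0.94 + 0.81] + 1.6 = 1.75 + 1.6 = 3.35.
Reliability = 3.35 / 3.6 = 0.931.

0.931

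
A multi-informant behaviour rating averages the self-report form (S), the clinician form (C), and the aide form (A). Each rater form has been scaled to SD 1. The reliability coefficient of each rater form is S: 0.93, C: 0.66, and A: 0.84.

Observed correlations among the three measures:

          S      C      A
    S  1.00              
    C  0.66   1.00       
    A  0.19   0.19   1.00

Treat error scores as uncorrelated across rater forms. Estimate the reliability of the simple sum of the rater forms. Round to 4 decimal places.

0.8878

Var(S+C+A) = 3 + 2·[0.66 + 0.19 + 0.19] = 3 + 2.08 = 5.08.
With uncorrelated errors the cross-covariances are all true-score covariance, so they carry over unchanged; only the diagonal terms shrink to ρᵢσᵢ².
True-score variance = [0.93 + 0.66 + 0.84] + 2.08 = 2.43 + 2.08 = 4.51.
Reliability = 4.51 / 5.08 = 0.8878.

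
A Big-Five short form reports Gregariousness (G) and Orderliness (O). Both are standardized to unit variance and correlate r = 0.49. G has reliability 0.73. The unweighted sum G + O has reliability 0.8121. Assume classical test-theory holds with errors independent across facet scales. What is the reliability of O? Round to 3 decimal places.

0.710

Var(G+O) = 2 + 2·0.49 = 2.980.
True-score variance = ρ_G + ρ_O + 2·0.49, so 0.8121 = (0.73 + ρ_O + 0.98) / 2.980.
ρ_O = 0.8121·2.980 − 0.73 − 0.98 = 0.710.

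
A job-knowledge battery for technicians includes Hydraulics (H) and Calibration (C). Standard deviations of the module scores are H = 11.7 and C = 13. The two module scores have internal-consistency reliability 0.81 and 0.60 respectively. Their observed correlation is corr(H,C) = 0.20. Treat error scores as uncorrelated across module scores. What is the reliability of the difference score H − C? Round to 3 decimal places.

0.618

Var(H−C) = 11.7² + 13² − 2·11.7·13·0.20 = 305.89 − 60.84 = 245.05.
Because errors are independent across components, Cov(Tᵢ,Tⱼ) = Cov(Xᵢ,Xⱼ); the off-diagonal part of the true-score variance is the same as above.
True-score variance = [11.7²·0.81 + 13²·0.60] − 60.84 = 212.281 − 60.84 = 151.441.
Reliability = 151.441 / 245.05 = 0.618.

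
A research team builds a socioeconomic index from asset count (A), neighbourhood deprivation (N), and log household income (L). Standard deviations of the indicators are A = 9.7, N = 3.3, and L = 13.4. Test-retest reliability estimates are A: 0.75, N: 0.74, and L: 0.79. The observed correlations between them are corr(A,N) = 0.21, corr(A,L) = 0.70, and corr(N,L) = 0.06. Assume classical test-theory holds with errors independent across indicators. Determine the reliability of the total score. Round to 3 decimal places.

Var(A+N+L) = 9.7² + 3.3² + 13.4² + 2·[9.7·3.3·0.21 + 9.7·13.4·0.70 + 3.3·13.4·0.06] = 284.54 + 200.723 = 485.263.
Because errors are independent across components, Cov(Tᵢ,Tⱼ) = Cov(Xᵢ,Xⱼ); the off-diagonal part of the true-score variance is the same as above.
True-score variance = [9.7²·0.75 + 3.3²·0.74 + 13.4²·0.79] + 200.723 = 220.478 + 200.723 = 421.201.
Reliability = 421.201 / 485.263 = 0.868.

0.868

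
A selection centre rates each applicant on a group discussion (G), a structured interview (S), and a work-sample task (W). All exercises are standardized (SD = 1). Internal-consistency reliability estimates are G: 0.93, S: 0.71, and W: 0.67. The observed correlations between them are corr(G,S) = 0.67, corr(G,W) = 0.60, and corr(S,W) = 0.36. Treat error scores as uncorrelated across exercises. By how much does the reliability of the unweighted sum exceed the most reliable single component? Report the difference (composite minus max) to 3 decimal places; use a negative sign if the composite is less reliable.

Var(sum) = 3 + 3.26 = 6.26; true-score variance = 2.31 + 3.26 = 5.57; composite reliability = 0.8898.
Max component reliability = 0.9300.
Difference = 0.8898 − 0.9300 = -0.040.

-0.040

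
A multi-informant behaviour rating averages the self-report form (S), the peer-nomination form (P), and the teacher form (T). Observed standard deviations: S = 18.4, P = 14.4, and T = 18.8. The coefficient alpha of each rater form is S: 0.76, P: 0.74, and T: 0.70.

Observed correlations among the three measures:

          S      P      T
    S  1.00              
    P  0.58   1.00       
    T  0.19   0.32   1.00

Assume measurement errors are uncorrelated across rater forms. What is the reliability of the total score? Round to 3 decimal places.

0.840

Var(S+P+T) = 18.4² + 14.4² + 18.8² + 2·[18.4·14.4·0.58 + 18.4·18.8·0.19 + 14.4·18.8·0.32] = 899.36 + 612.064 = 1511.42.
Under uncorrelated errors the observed covariances equal the true-score covariances, so only the own-variance terms attenuate.
True-score variance = [18.4²·0.76 + 14.4²·0.74 + 18.8²·0.70] + 612.064 = 658.16 + 612.064 = 1270.22.
Reliability = 1270.22 / 1511.42 = 0.840.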